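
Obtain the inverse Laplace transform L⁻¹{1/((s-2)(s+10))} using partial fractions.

Decompose: A/(s-2) + B/(s+10). A = 1/12, B = -1/12. f(t) = (e^(2t) - e^(-10t))/12

Final answer: (e^(2t) - e^(-10t))/12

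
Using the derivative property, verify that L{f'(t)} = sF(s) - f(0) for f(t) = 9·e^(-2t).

f'(t) = -18e^(-2t). Direct: L{f'(t)} = -18/(s+2). Property: s·9/(s+2) - 9 = (9s - 9(s+2))/(s+2) = -18/(s+2). ✓

Final answer: -18/(s+2)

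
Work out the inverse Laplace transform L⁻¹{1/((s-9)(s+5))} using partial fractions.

Decompose: A/(s-9) + B/(s+5). A = 1/14, B = -1/14. f(t) = (e^(9t) - e^(-5t))/14

Final answer: (e^(9t) - e^(-5t))/14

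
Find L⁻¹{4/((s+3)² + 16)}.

Form: b/((s-a)² + b²) → e^(at)sin(bt). With a=-3, b=4

Final answer: e^(-3t)·sin(4t)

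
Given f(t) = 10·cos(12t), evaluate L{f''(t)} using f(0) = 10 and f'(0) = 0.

F(s) = 10s/(s² + 144). L{f''(t)} = s²F(s) - sf(0) - f'(0) = 10s³/(s² + 144) - 10s = (10s³ - 10s(s² + 144))/(s² + 144) = -1440s/(s² + 144)

Final answer: -1440s/(s² + 144)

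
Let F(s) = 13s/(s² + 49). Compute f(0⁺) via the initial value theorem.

f(0⁺) = lim_{s→∞} s·13s/(s² + 49) = lim_{s→∞} 13s²/(s² + 49) = 13

Final answer: 13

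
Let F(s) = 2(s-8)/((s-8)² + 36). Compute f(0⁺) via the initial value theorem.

f(0⁺) = lim_{s→∞} sF(s) = lim_{s→∞} 2s(s-8)/((s-8)² + 36) = 2

Final answer: 2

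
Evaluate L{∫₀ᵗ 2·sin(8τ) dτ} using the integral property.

L{∫₀ᵗ f(τ)dτ} = F(s)/s with F(s) = 16/(s² + 64), so the result is (16/(s² + 64))/s = 16/(s(s² + 64))

Final answer: 16/(s(s² + 64))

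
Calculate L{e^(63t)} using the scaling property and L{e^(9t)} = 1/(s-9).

Using L{f(at)} = (1/a)F(s/a) with a=7 and f(t) = e^(9t): L{e^(63t)} = (1/7) · 1/((s/7)-9) = (1/7) · 7/(s-63) = 1/(s-63)

Final answer: 1/(s-63)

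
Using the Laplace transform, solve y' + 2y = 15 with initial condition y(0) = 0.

sY + 2Y = 15/s. Y = 15/(s(s+2)). Partial fractions: Y = 15/2/s - 15/2/(s+2)

Final answer: y(t) = 15/2(1 - e^(-2t))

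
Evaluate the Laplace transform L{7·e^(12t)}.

L{e^(at)} = 1/(s-a), so L{e^(12t)} = 1/(s-12). Then L{7·e^(12t)} = 7/(s-12)

Final answer: 7/(s-12)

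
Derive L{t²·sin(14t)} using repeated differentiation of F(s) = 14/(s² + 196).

F(s) = 14/(s² + 196). F'(s) = -28s/(s² + 196)². F''(s) = -28(196 - 3s²)/(s² + 196)³ = (84s² - 5488)/(s² + 196)³. So L{t²·sin(14t)} = (-1)² F''(s) = (84s² - 5488)/(s² + 196)³

Final answer: (84s² - 5488)/(s² + 196)³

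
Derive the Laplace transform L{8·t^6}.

L{t^n} = n!/s^(n+1), so L{t^6} = 720/s^7. Then L{8·t^6} = 8·720/s^7 = 5760/s^7

Final answer: 5760/s^7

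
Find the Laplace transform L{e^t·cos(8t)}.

L{e^(at)·cos(ωt)} = (s-a)/((s-a)² + ω²), so L{e^t·cos(8t)} = (s-1)/((s-1)² + 64)

Final answer: (s-1)/((s-1)² + 64)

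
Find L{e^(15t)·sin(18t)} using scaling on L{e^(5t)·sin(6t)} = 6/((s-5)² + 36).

Scaling with a=3: L{e^(15t)·sin(18t)} = (1/3) · 6/((s/3-5)² + 36). Simplifying: 18/((s-15)² + 324)

Final answer: 18/((s-15)² + 324)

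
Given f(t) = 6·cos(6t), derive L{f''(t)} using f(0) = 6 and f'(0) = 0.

F(s) = 6s/(s² + 36). L{f''(t)} = s²F(s) - sf(0) - f'(0) = 6s³/(s² + 36) - 6s = (6s³ - 6s(s² + 36))/(s² + 36) = -216s/(s² + 36)

Final answer: -216s/(s² + 36)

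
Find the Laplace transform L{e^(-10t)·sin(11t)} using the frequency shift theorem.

Frequency shift: L{e^(at)f(t)} = F(s-a). L{e^(-10t)·sin(11t)} = 11/((s+10)² + 121)

Final answer: 11/((s+10)² + 121)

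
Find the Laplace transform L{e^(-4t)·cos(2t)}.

L{e^(at)·cos(ωt)} = (s-a)/((s-a)² + ω²), so L{e^(-4t)·cos(2t)} = (s+4)/((s+4)² + 4)

Final answer: (s+4)/((s+4)² + 4)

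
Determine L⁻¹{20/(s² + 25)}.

This is the form c·a/(s² + a²) with a = 5, c = 4. L⁻¹ = 4·sin(5t)

Final answer: 4·sin(5t)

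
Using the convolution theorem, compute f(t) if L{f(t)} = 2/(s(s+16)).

2/(s(s+16)) = (2/s)·(1/(s+16)) = L{2}·L{e^(-16t)}. By convolution, f(t) = 2*e^(-16t) = ∫₀ᵗ 2·e^(-16τ) dτ = 2·(1 - e^(-16t))/16

Final answer: 2·(1 - e^(-16t))/16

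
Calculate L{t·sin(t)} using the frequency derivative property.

L{sin(t)} = 1/(s² + 1). By L{t·f(t)} = -F'(s): -d/ds[1/(s² + 1)] = -(1)·(-2s)/(s² + 1)² = 2s/(s² + 1)²

Final answer: 2s/(s² + 1)²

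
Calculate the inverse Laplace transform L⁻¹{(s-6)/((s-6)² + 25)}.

Using frequency shift, L⁻¹{(s-6)/((s-6)² + 25)} = e^(6t)·cos(5t)

Final answer: e^(6t)·cos(5t)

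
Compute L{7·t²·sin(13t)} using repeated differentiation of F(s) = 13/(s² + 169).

F(s) = 13/(s² + 169). F'(s) = -26s/(s² + 169)². F''(s) = -26(169 - 3s²)/(s² + 169)³ = (78s² - 4394)/(s² + 169)³. So L{t²·sin(13t)} = (-1)² F''(s) = (78s² - 4394)/(s² + 169)³. Then L{7·t²·sin(13t)} = 7·(78s² - 4394)/(s² + 169)³ = (546s² - 30758)/(s² + 169)³

Final answer: (546s² - 30758)/(s² + 169)³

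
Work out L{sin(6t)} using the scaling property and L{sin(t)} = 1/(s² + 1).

Using L{f(at)} = (1/a)F(s/a) with a=6: L{sin(6t)} = (1/6) · 1/((s/6)² + 1) = (1/6) · 1·36/(s² + 36) = 6/(s² + 36)

Final answer: 6/(s² + 36)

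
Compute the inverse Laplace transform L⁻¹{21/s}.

L⁻¹{c/s} = c, so L⁻¹{21/s} = 21

Final answer: 21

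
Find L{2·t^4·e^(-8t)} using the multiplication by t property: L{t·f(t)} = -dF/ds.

Using L{t^n·e^(at)} = n!/(s-a)^(n+1), L{t^4·e^(-8t)} = 24/(s+8)^5, so L{2·t^4·e^(-8t)} = 2·24/(s+8)^5 = 48/(s+8)^5

Final answer: 48/(s+8)^5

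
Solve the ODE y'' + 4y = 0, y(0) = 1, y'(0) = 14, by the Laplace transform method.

L{y''} + 4L{y} = 0. s²Y - s - 14 + 4Y = 0. Y(s² + 4) = s + 14. Y = (s + 14)/(s² + 4). Inverting: y(t) = cos(2t) + 7sin(2t)

Final answer: y(t) = cos(2t) + 7sin(2t)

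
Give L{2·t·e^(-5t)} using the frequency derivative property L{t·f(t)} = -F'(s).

L{e^(-5t)} = 1/(s+5). By frequency derivative: L{t·e^(-5t)} = -d/ds[1/(s+5)] = -(-1)/(s+5)² = 1/(s+5)². Then L{2·t·e^(-5t)} = 2·1/(s+5)² = 2/(s+5)²

Final answer: 2/(s+5)²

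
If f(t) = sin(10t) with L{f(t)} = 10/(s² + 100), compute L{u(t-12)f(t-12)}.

Time shift theorem: L{u(t-a)f(t-a)} = e^(-as)F(s). Here a=12, F(s) = 10/(s² + 100), so L{u(t-12)f(t-12)} = e^(-12s)·10/(s² + 100)

Final answer: e^(-12s)·10/(s² + 100)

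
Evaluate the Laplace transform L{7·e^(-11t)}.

L{e^(at)} = 1/(s-a), so L{e^(-11t)} = 1/(s+11). Then L{7·e^(-11t)} = 7/(s+11)

Final answer: 7/(s+11)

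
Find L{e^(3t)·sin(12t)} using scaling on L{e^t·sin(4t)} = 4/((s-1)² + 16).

Scaling with a=3: L{e^(3t)·sin(12t)} = (1/3) · 4/((s/3-1)² + 16). Simplifying: 12/((s-3)² + 144)

Final answer: 12/((s-3)² + 144)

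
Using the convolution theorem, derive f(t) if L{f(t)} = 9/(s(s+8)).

9/(s(s+8)) = (9/s)·(1/(s+8)) = L{9}·L{e^(-8t)}. By convolution, f(t) = 9*e^(-8t) = ∫₀ᵗ 9·e^(-8τ) dτ = 9·(1 - e^(-8t))/8

Final answer: 9·(1 - e^(-8t))/8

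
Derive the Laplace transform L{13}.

L{13} = 13 · L{1} = 13/s

Final answer: 13/s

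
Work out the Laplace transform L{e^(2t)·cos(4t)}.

L{e^(at)·cos(ωt)} = (s-a)/((s-a)² + ω²), so L{e^(2t)·cos(4t)} = (s-2)/((s-2)² + 16)

Final answer: (s-2)/((s-2)² + 16)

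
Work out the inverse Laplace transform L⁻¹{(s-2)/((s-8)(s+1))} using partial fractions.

Using partial fractions, f(t) = (6e^(8t) + 3e^(-t))/9

Final answer: (6e^(8t) + 3e^(-t))/9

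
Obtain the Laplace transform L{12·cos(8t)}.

L{cos(ωt)} = s/(s² + ω²), so L{cos(8t)} = s/(s² + 64). Then L{12·cos(8t)} = 12·s/(s² + 64) = 12s/(s² + 64)

Final answer: 12s/(s² + 64)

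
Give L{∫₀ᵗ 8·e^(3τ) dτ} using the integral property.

L{∫₀ᵗ f(τ)dτ} = F(s)/s with F(s) = 8/(s-3), so L{∫₀ᵗ 8·e^(3τ) dτ} = 8/(s(s-3))

Final answer: 8/(s(s-3))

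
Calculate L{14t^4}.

L{t^n} = n!/s^(n+1). So L{14t^4} = 14·4!/s^5 = 336/s^5

Final answer: 336/s^5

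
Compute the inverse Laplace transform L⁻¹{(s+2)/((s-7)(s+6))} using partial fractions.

Using partial fractions, f(t) = (9e^(7t) + 4e^(-6t))/13

Final answer: (9e^(7t) + 4e^(-6t))/13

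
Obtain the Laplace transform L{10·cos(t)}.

L{cos(ωt)} = s/(s² + ω²), so L{cos(t)} = s/(s² + 1). Then L{10·cos(t)} = 10·s/(s² + 1) = 10s/(s² + 1)

Final answer: 10s/(s² + 1)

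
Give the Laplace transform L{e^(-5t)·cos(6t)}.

L{e^(at)·cos(ωt)} = (s-a)/((s-a)² + ω²), so L{e^(-5t)·cos(6t)} = (s+5)/((s+5)² + 36)

Final answer: (s+5)/((s+5)² + 36)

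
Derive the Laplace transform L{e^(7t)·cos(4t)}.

L{e^(at)·cos(ωt)} = (s-a)/((s-a)² + ω²), so L{e^(7t)·cos(4t)} = (s-7)/((s-7)² + 16)

Final answer: (s-7)/((s-7)² + 16)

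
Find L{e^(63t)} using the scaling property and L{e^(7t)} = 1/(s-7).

Using L{f(at)} = (1/a)F(s/a) with a=9 and f(t) = e^(7t): L{e^(63t)} = (1/9) · 1/((s/9)-7) = (1/9) · 9/(s-63) = 1/(s-63)

Final answer: 1/(s-63)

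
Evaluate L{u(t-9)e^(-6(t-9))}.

u(t-a)f(t-a) with f(t)=e^(-6t). L{e^(-6t)} = 1/(s+6). By time shift: e^(-9s)/(s+6)

Final answer: e^(-9s)/(s+6)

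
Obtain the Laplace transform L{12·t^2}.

L{t^n} = n!/s^(n+1), so L{t^2} = 2/s^3. Then L{12·t^2} = 12·2/s^3 = 24/s^3

Final answer: 24/s^3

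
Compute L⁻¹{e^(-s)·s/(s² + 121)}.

L⁻¹{s/(s² + 121)} = cos(11t). By the time shift theorem, L⁻¹{e^(-as)F(s)} = u(t-a)f(t-a) with a=1, so L⁻¹{e^(-s)·s/(s² + 121)} = u(t-1)·cos(11(t-1))

Final answer: u(t-1)·cos(11(t-1))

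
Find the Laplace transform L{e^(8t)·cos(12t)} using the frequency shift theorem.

Frequency shift: L{e^(at)f(t)} = F(s-a). L{e^(8t)·cos(12t)} = (s-8)/((s-8)² + 144)

Final answer: (s-8)/((s-8)² + 144)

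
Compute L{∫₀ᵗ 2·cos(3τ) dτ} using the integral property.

L{∫₀ᵗ f(τ)dτ} = F(s)/s with F(s) = 2s/(s² + 9), so the result is (2s/(s² + 9))/s = 2/(s² + 9)

Final answer: 2/(s² + 9)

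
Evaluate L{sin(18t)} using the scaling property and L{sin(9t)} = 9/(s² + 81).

Using L{f(at)} = (1/a)F(s/a) with a=2: L{sin(18t)} = (1/2) · 9/((s/2)² + 81) = (1/2) · 9·4/(s² + 324) = 18/(s² + 324)

Final answer: 18/(s² + 324)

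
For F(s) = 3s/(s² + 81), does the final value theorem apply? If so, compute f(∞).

The final value theorem requires all poles of sF(s) in the left half-plane. sF(s) = 3s²/(s² + 81) has poles at s = ±9i (imaginary axis). Theorem does NOT apply (oscillatory system).

Final answer: Not applicable (oscillatory)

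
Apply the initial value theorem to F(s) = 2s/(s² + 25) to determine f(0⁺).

f(0⁺) = lim_{s→∞} s·2s/(s² + 25) = lim_{s→∞} 2s²/(s² + 25) = 2

Final answer: 2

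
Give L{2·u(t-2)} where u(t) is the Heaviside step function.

L{u(t-a)} = e^(-as)/s. Here a=2, so L{u(t-2)} = e^(-2s)/s, and L{2·u(t-2)} = 2·e^(-2s)/s

Final answer: 2·e^(-2s)/s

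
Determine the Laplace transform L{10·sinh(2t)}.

L{sinh(ωt)} = ω/(s² - ω²), so L{sinh(2t)} = 2/(s² - 4). Then L{10·sinh(2t)} = 10·2/(s² - 4) = 20/(s² - 4)

Final answer: 20/(s² - 4)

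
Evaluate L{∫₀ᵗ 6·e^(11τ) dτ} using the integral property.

L{∫₀ᵗ f(τ)dτ} = F(s)/s with F(s) = 6/(s-11), so L{∫₀ᵗ 6·e^(11τ) dτ} = 6/(s(s-11))

Final answer: 6/(s(s-11))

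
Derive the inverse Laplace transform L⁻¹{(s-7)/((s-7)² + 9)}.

Using frequency shift, L⁻¹{(s-7)/((s-7)² + 9)} = e^(7t)·cos(3t)

Final answer: e^(7t)·cos(3t)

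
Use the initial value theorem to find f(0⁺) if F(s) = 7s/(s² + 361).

f(0⁺) = lim_{s→∞} s·7s/(s² + 361) = lim_{s→∞} 7s²/(s² + 361) = 7

Final answer: 7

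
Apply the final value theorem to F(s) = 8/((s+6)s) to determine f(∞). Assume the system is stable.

f(∞) = lim_{s→0} sF(s) = lim_{s→0} 8/(s+6) = 4/3

Final answer: 4/3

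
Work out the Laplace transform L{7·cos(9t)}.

L{cos(ωt)} = s/(s² + ω²), so L{cos(9t)} = s/(s² + 81). Then L{7·cos(9t)} = 7·s/(s² + 81) = 7s/(s² + 81)

Final answer: 7s/(s² + 81)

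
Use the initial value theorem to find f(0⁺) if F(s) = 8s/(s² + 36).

f(0⁺) = lim_{s→∞} s·8s/(s² + 36) = lim_{s→∞} 8s²/(s² + 36) = 8

Final answer: 8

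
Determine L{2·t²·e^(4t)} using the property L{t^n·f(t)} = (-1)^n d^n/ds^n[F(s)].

L{e^(4t)} = 1/(s-4). d/ds[1/(s-4)] = -1/(s-4)². d²/ds²[1/(s-4)] = 2/(s-4)³. So L{t²·e^(4t)} = (-1)² · 2/(s-4)³ = 2/(s-4)³. Then L{2·t²·e^(4t)} = 2·2/(s-4)³ = 4/(s-4)³

Final answer: 4/(s-4)³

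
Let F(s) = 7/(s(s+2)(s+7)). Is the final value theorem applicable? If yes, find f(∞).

Poles of sF(s) = 7/((s+2)(s+7)) are at s = -2 and s = -7, both in the left half-plane. Theorem applies. f(∞) = lim_{s→0} sF(s) = 7/(2·7) = 1/2

Final answer: 1/2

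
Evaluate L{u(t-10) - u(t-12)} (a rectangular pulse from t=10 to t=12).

L{u(t-a)} = e^(-as)/s. L{u(t-10) - u(t-12)} = (e^(-10s) - e^(-12s))/s

Final answer: (e^(-10s) - e^(-12s))/s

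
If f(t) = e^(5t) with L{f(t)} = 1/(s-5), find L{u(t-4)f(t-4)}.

Time shift theorem: L{u(t-a)f(t-a)} = e^(-as)F(s). Here a=4, F(s) = 1/(s-5), so L{u(t-4)f(t-4)} = e^(-4s)·1/(s-5)

Final answer: e^(-4s)·1/(s-5)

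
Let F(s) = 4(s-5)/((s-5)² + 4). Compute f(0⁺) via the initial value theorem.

f(0⁺) = lim_{s→∞} sF(s) = lim_{s→∞} 4s(s-5)/((s-5)² + 4) = 4

Final answer: 4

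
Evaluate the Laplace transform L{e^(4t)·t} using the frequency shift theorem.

L{e^(at)·t^n} = n!/(s-a)^(n+1), so L{e^(4t)·t} = 1/(s-4)^2

Final answer: 1/(s-4)^2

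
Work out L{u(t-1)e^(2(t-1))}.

u(t-a)f(t-a) with f(t)=e^(2t). L{e^(2t)} = 1/(s-2). By time shift: e^(-s)/(s-2)

Final answer: e^(-s)/(s-2)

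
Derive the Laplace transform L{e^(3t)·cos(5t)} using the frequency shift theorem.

Frequency shift: L{e^(at)f(t)} = F(s-a). L{e^(3t)·cos(5t)} = (s-3)/((s-3)² + 25)

Final answer: (s-3)/((s-3)² + 25)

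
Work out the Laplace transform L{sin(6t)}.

L{sin(ωt)} = ω/(s² + ω²), so L{sin(6t)} = 6/(s² + 36)

Final answer: 6/(s² + 36)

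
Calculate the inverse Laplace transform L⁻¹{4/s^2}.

L⁻¹{n!/s^(n+1)} = t^n with n=1. So L⁻¹{1/s^2} = t, and L⁻¹{4/s^2} = (4/1)·t = 4·t

Final answer: 4·t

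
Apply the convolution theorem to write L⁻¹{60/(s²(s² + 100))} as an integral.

60/(s²(s² + 100)) = (1/s²)·(60/(s² + 100)) = L{t}·L{6·sin(10t)}. So f(t) = t*(6·sin(10t)) = ∫₀ᵗ 6τ·sin(10(t-τ)) dτ

Final answer: ∫₀ᵗ 6τ·sin(10(t-τ)) dτ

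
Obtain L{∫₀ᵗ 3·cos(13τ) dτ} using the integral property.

L{∫₀ᵗ f(τ)dτ} = F(s)/s with F(s) = 3s/(s² + 169), so the result is (3s/(s² + 169))/s = 3/(s² + 169)

Final answer: 3/(s² + 169)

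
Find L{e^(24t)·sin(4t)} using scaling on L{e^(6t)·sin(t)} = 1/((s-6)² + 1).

Scaling with a=4: L{e^(24t)·sin(4t)} = (1/4) · 1/((s/4-6)² + 1). Simplifying: 4/((s-24)² + 16)

Final answer: 4/((s-24)² + 16)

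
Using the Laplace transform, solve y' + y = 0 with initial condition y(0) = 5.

L{y'} + L{y} = 0. sY - 5 + Y = 0. Y(s+1) = 5. Y = 5/(s+1)

Final answer: y(t) = 5e^(-t)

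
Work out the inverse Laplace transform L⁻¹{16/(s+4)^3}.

L⁻¹{n!/(s-a)^(n+1)} = t^n·e^(at) with n=2, a=-4. So L⁻¹{2/(s+4)^3} = t^2·e^(-4t), and L⁻¹{16/(s+4)^3} = (16/2)·t^2·e^(-4t) = 8·t^2·e^(-4t)

Final answer: 8·t^2·e^(-4t)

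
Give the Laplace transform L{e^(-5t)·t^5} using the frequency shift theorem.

L{e^(at)·t^n} = n!/(s-a)^(n+1), so L{e^(-5t)·t^5} = 120/(s+5)^6

Final answer: 120/(s+5)^6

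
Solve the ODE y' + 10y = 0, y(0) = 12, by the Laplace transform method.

L{y'} + 10L{y} = 0. sY - 12 + 10Y = 0. Y(s+10) = 12. Y = 12/(s+10)

Final answer: y(t) = 12e^(-10t)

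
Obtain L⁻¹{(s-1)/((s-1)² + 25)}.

Using frequency shift: L⁻¹{(s-a)/((s-a)² + b²)} = e^(at)cos(bt). Here a=1, b=5

Final answer: e^t·cos(5t)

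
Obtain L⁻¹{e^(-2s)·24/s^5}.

L⁻¹{24/s^5} = t^4. By the time shift theorem, L⁻¹{e^(-as)F(s)} = u(t-a)f(t-a) with a=2, so L⁻¹{e^(-2s)·24/s^5} = u(t-2)·(t-2)^4

Final answer: u(t-2)·(t-2)^4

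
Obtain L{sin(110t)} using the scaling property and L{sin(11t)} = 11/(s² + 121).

Using L{f(at)} = (1/a)F(s/a) with a=10: L{sin(110t)} = (1/10) · 11/((s/10)² + 121) = (1/10) · 11·100/(s² + 12100) = 110/(s² + 12100)

Final answer: 110/(s² + 12100)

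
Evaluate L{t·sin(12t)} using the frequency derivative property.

L{sin(12t)} = 12/(s² + 144). By L{t·f(t)} = -F'(s): -d/ds[12/(s² + 144)] = -(12)·(-2s)/(s² + 144)² = 24s/(s² + 144)²

Final answer: 24s/(s² + 144)²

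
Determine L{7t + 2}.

L{7t + 2} = 7·L{t} + 2·L{1} = 7/s² + 2/s

Final answer: 7/s² + 2/s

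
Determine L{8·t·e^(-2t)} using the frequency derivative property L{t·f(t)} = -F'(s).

L{e^(-2t)} = 1/(s+2). By frequency derivative: L{t·e^(-2t)} = -d/ds[1/(s+2)] = -(-1)/(s+2)² = 1/(s+2)². Then L{8·t·e^(-2t)} = 8·1/(s+2)² = 8/(s+2)²

Final answer: 8/(s+2)²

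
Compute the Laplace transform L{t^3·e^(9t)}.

L{t^n·e^(at)} = n!/(s-a)^(n+1), so L{t^3·e^(9t)} = 6/(s-9)^4

Final answer: 6/(s-9)^4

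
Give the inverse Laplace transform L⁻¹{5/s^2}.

L⁻¹{n!/s^(n+1)} = t^n with n=1. So L⁻¹{1/s^2} = t, and L⁻¹{5/s^2} = (5/1)·t = 5·t

Final answer: 5·t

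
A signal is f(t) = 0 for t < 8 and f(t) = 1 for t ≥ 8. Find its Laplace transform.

f(t) = u(t-8). L{u(t-8)} = e^(-8s)/s, so L{f(t)} = e^(-8s)/s

Final answer: e^(-8s)/s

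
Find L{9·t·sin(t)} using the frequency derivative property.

L{sin(t)} = 1/(s² + 1). By L{t·f(t)} = -F'(s): -d/ds[1/(s² + 1)] = -(1)·(-2s)/(s² + 1)² = 2s/(s² + 1)². Then L{9·t·sin(t)} = 9·2s/(s² + 1)² = 18s/(s² + 1)²

Final answer: 18s/(s² + 1)²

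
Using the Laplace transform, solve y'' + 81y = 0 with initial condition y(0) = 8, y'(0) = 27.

L{y''} + 81L{y} = 0. s²Y - 8s - 27 + 81Y = 0. Y(s² + 81) = 8s + 27. Y = (8s + 27)/(s² + 81). Inverting: y(t) = 8cos(9t) + 3sin(9t)

Final answer: y(t) = 8cos(9t) + 3sin(9t)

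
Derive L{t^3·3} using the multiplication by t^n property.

L{3} = 3/s. d^1/ds^1[1/s] = -1/s². d^2/ds^2[1/s] = 2/s^3. d^3/ds^3[1/s] = -6/s^4. So L{t^3} = (-1)^{3}·-6/s^4 = 6/s^4. Then L{t^3·3} = 3·6/s^4 = 18/s^4

Final answer: 18/s^4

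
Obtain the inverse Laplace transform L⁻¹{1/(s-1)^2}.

L⁻¹{n!/(s-a)^(n+1)} = t^n·e^(at), so L⁻¹{1/(s-1)^2} = t·e^t

Final answer: t·e^t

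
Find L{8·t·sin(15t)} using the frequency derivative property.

L{sin(15t)} = 15/(s² + 225). By L{t·f(t)} = -F'(s): -d/ds[15/(s² + 225)] = -(15)·(-2s)/(s² + 225)² = 30s/(s² + 225)². Then L{8·t·sin(15t)} = 8·30s/(s² + 225)² = 240s/(s² + 225)²

Final answer: 240s/(s² + 225)²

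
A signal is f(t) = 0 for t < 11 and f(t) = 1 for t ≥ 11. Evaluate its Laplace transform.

f(t) = u(t-11). L{u(t-11)} = e^(-11s)/s, so L{f(t)} = e^(-11s)/s

Final answer: e^(-11s)/s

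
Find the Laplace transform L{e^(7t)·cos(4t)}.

L{e^(at)·cos(ωt)} = (s-a)/((s-a)² + ω²), so L{e^(7t)·cos(4t)} = (s-7)/((s-7)² + 16)

Final answer: (s-7)/((s-7)² + 16)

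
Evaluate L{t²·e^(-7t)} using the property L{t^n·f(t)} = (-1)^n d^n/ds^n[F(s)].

L{e^(-7t)} = 1/(s+7). d/ds[1/(s+7)] = -1/(s+7)². d²/ds²[1/(s+7)] = 2/(s+7)³. So L{t²·e^(-7t)} = (-1)² · 2/(s+7)³ = 2/(s+7)³

Final answer: 2/(s+7)³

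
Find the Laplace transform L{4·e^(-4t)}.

L{e^(at)} = 1/(s-a), so L{e^(-4t)} = 1/(s+4). Then L{4·e^(-4t)} = 4/(s+4)

Final answer: 4/(s+4)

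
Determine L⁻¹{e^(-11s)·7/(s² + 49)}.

L⁻¹{7/(s² + 49)} = sin(7t). By the time shift theorem, L⁻¹{e^(-as)F(s)} = u(t-a)f(t-a) with a=11, so L⁻¹{e^(-11s)·7/(s² + 49)} = u(t-11)·sin(7(t-11))

Final answer: u(t-11)·sin(7(t-11))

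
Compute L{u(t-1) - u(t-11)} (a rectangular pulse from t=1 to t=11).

L{u(t-a)} = e^(-as)/s. L{u(t-1) - u(t-11)} = (e^(-s) - e^(-11s))/s

Final answer: (e^(-s) - e^(-11s))/s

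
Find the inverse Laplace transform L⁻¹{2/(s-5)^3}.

L⁻¹{n!/(s-a)^(n+1)} = t^n·e^(at) with n=2, a=5. So L⁻¹{2/(s-5)^3} = t^2·e^(5t)

Final answer: t^2·e^(5t)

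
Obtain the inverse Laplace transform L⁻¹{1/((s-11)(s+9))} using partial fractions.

Decompose: A/(s-11) + B/(s+9). A = 1/20, B = -1/20. f(t) = (e^(11t) - e^(-9t))/20

Final answer: (e^(11t) - e^(-9t))/20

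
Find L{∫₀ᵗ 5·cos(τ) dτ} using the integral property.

L{∫₀ᵗ f(τ)dτ} = F(s)/s with F(s) = 5s/(s² + 1), so the result is (5s/(s² + 1))/s = 5/(s² + 1)

Final answer: 5/(s² + 1)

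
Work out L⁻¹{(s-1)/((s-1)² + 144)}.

Using frequency shift: L⁻¹{(s-a)/((s-a)² + b²)} = e^(at)cos(bt). Here a=1, b=12

Final answer: e^t·cos(12t)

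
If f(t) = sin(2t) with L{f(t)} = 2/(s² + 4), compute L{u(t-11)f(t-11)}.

Time shift theorem: L{u(t-a)f(t-a)} = e^(-as)F(s). Here a=11, F(s) = 2/(s² + 4), so L{u(t-11)f(t-11)} = e^(-11s)·2/(s² + 4)

Final answer: e^(-11s)·2/(s² + 4)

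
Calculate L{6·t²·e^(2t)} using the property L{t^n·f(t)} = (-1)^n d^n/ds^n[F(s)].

L{e^(2t)} = 1/(s-2). d/ds[1/(s-2)] = -1/(s-2)². d²/ds²[1/(s-2)] = 2/(s-2)³. So L{t²·e^(2t)} = (-1)² · 2/(s-2)³ = 2/(s-2)³. Then L{6·t²·e^(2t)} = 6·2/(s-2)³ = 12/(s-2)³

Final answer: 12/(s-2)³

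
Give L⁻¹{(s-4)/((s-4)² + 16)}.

Using frequency shift: L⁻¹{(s-a)/((s-a)² + b²)} = e^(at)cos(bt). Here a=4, b=4

Final answer: e^(4t)·cos(4t)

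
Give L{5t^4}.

L{t^n} = n!/s^(n+1). So L{5t^4} = 5·4!/s^5 = 120/s^5

Final answer: 120/s^5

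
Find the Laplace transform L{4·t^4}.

L{t^n} = n!/s^(n+1), so L{t^4} = 24/s^5. Then L{4·t^4} = 4·24/s^5 = 96/s^5

Final answer: 96/s^5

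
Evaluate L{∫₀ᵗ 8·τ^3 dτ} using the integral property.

L{∫₀ᵗ f(τ)dτ} = F(s)/s with f(t) = 8t^3. F(s) = 48/s^4, so L{∫₀ᵗ 8·τ^3 dτ} = (48/s^4)/s = 48/s^5. (Check: ∫₀ᵗ 8·τ^3 dτ = 8t^4/4.)

Final answer: 48/s^5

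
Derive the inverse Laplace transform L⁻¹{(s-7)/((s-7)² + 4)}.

Using frequency shift, L⁻¹{(s-7)/((s-7)² + 4)} = e^(7t)·cos(2t)

Final answer: e^(7t)·cos(2t)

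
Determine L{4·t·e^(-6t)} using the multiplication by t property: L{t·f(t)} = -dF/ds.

Using L{t^n·e^(at)} = n!/(s-a)^(n+1), L{t·e^(-6t)} = 1/(s+6)^2, so L{4·t·e^(-6t)} = 4·1/(s+6)^2 = 4/(s+6)^2

Final answer: 4/(s+6)^2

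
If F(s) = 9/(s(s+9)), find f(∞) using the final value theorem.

f(∞) = lim_{s→0} s·9/(s(s+9)) = lim_{s→0} 9/(s+9) = 9/9 = 1

Final answer: 1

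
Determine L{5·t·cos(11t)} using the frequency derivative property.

L{cos(11t)} = s/(s² + 121). Derivative: d/ds[s/(s² + 121)] = [(s² + 121) - s·2s]/(s² + 121)² = (121 - s²)/(s² + 121)². So L{t·cos(11t)} = -F'(s) = (s² - 121)/(s² + 121)². Then L{5·t·cos(11t)} = 5·(s² - 121)/(s² + 121)²

Final answer: 5·(s² - 121)/(s² + 121)²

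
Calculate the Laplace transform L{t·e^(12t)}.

L{t^n·e^(at)} = n!/(s-a)^(n+1), so L{t·e^(12t)} = 1/(s-12)^2

Final answer: 1/(s-12)^2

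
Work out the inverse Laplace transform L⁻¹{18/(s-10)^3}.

L⁻¹{n!/(s-a)^(n+1)} = t^n·e^(at) with n=2, a=10. So L⁻¹{2/(s-10)^3} = t^2·e^(10t), and L⁻¹{18/(s-10)^3} = (18/2)·t^2·e^(10t) = 9·t^2·e^(10t)

Final answer: 9·t^2·e^(10t)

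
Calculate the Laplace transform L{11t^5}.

L{11t^5} = 11 · L{t^5} = 11 · 120/s^6 = 1320/s^6

Final answer: 1320/s^6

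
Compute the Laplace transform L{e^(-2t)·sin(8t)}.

L{e^(at)·sin(ωt)} = ω/((s-a)² + ω²), so L{e^(-2t)·sin(8t)} = 8/((s+2)² + 64)

Final answer: 8/((s+2)² + 64)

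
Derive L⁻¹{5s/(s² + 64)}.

This is the form c·s/(s² + a²) with a = 8, c = 5. L⁻¹ = 5·cos(8t)

Final answer: 5·cos(8t)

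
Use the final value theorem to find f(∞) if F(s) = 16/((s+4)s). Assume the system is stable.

f(∞) = lim_{s→0} sF(s) = lim_{s→0} 16/(s+4) = 4

Final answer: 4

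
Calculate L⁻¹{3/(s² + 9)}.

This is the form c·a/(s² + a²) with a = 3. L⁻¹ = sin(3t)

Final answer: sin(3t)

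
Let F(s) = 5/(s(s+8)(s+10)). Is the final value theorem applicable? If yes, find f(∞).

Poles of sF(s) = 5/((s+8)(s+10)) are at s = -8 and s = -10, both in the left half-plane. Theorem applies. f(∞) = lim_{s→0} sF(s) = 5/(8·10) = 1/16

Final answer: 1/16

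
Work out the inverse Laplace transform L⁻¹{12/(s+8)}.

L⁻¹{1/(s-a)} = e^(at), so L⁻¹{1/(s+8)} = e^(-8t), and L⁻¹{12/(s+8)} = 12·e^(-8t)

Final answer: 12·e^(-8t)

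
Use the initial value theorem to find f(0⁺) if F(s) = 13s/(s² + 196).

f(0⁺) = lim_{s→∞} s·13s/(s² + 196) = lim_{s→∞} 13s²/(s² + 196) = 13

Final answer: 13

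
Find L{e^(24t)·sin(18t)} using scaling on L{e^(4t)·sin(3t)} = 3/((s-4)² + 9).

Scaling with a=6: L{e^(24t)·sin(18t)} = (1/6) · 3/((s/6-4)² + 9). Simplifying: 18/((s-24)² + 324)

Final answer: 18/((s-24)² + 324)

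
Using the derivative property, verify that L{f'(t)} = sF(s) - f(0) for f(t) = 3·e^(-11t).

f'(t) = -33e^(-11t). Direct: L{f'(t)} = -33/(s+11). Property: s·3/(s+11) - 3 = (3s - 3(s+11))/(s+11) = -33/(s+11). ✓

Final answer: -33/(s+11)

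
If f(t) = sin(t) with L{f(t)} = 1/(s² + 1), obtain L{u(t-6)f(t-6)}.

Time shift theorem: L{u(t-a)f(t-a)} = e^(-as)F(s). Here a=6, F(s) = 1/(s² + 1), so L{u(t-6)f(t-6)} = e^(-6s)·1/(s² + 1)

Final answer: e^(-6s)·1/(s² + 1)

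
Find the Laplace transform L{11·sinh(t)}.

L{sinh(ωt)} = ω/(s² - ω²), so L{sinh(t)} = 1/(s² - 1). Then L{11·sinh(t)} = 11·1/(s² - 1) = 11/(s² - 1)

Final answer: 11/(s² - 1)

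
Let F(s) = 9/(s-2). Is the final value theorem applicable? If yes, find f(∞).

sF(s) = 9s/(s-2) has a pole at s = 2 in the right half-plane. Theorem does NOT apply (unstable system; f(t) = 9·e^(2t) grows without bound).

Final answer: Not applicable (unstable)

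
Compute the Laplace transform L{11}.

L{11} = 11 · L{1} = 11/s

Final answer: 11/s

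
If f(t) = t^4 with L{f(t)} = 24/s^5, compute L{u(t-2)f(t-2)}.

Time shift theorem: L{u(t-a)f(t-a)} = e^(-as)F(s). Here a=2, F(s) = 24/s^5, so L{u(t-2)f(t-2)} = e^(-2s)·24/s^5

Final answer: e^(-2s)·24/s^5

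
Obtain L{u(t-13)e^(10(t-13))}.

u(t-a)f(t-a) with f(t)=e^(10t). L{e^(10t)} = 1/(s-10). By time shift: e^(-13s)/(s-10)

Final answer: e^(-13s)/(s-10)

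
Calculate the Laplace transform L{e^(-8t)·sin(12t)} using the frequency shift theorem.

Frequency shift: L{e^(at)f(t)} = F(s-a). L{e^(-8t)·sin(12t)} = 12/((s+8)² + 144)

Final answer: 12/((s+8)² + 144)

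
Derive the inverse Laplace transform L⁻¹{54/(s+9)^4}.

L⁻¹{n!/(s-a)^(n+1)} = t^n·e^(at) with n=3, a=-9. So L⁻¹{6/(s+9)^4} = t^3·e^(-9t), and L⁻¹{54/(s+9)^4} = (54/6)·t^3·e^(-9t) = 9·t^3·e^(-9t)

Final answer: 9·t^3·e^(-9t)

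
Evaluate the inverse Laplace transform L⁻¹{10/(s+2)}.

L⁻¹{1/(s-a)} = e^(at), so L⁻¹{1/(s+2)} = e^(-2t), and L⁻¹{10/(s+2)} = 10·e^(-2t)

Final answer: 10·e^(-2t)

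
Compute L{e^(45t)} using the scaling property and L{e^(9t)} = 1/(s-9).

Using L{f(at)} = (1/a)F(s/a) with a=5 and f(t) = e^(9t): L{e^(45t)} = (1/5) · 1/((s/5)-9) = (1/5) · 5/(s-45) = 1/(s-45)

Final answer: 1/(s-45)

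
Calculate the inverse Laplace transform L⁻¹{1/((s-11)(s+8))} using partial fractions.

Decompose: A/(s-11) + B/(s+8). A = 1/19, B = -1/19. f(t) = (e^(11t) - e^(-8t))/19

Final answer: (e^(11t) - e^(-8t))/19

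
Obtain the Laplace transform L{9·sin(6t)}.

L{sin(ωt)} = ω/(s² + ω²), so L{sin(6t)} = 6/(s² + 36). Then L{9·sin(6t)} = 9·6/(s² + 36) = 54/(s² + 36)

Final answer: 54/(s² + 36)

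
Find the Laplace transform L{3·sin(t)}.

L{sin(ωt)} = ω/(s² + ω²), so L{sin(t)} = 1/(s² + 1). Then L{3·sin(t)} = 3·1/(s² + 1) = 3/(s² + 1)

Final answer: 3/(s² + 1)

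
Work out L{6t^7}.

L{t^n} = n!/s^(n+1). So L{6t^7} = 6·7!/s^8 = 30240/s^8

Final answer: 30240/s^8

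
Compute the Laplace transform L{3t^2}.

L{3t^2} = 3 · L{t^2} = 3 · 2/s^3 = 6/s^3

Final answer: 6/s^3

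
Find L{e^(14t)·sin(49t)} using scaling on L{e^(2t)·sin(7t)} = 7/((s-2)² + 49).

Scaling with a=7: L{e^(14t)·sin(49t)} = (1/7) · 7/((s/7-2)² + 49). Simplifying: 49/((s-14)² + 2401)

Final answer: 49/((s-14)² + 2401)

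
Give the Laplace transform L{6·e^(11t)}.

L{e^(at)} = 1/(s-a), so L{e^(11t)} = 1/(s-11). Then L{6·e^(11t)} = 6/(s-11)

Final answer: 6/(s-11)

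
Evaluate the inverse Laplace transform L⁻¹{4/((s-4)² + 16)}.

Using frequency shift, L⁻¹{4/((s-4)² + 16)} = e^(4t)·sin(4t)

Final answer: e^(4t)·sin(4t)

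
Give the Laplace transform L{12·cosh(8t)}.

L{cosh(ωt)} = s/(s² - ω²), so L{cosh(8t)} = s/(s² - 64). Then L{12·cosh(8t)} = 12·s/(s² - 64) = 12s/(s² - 64)

Final answer: 12s/(s² - 64)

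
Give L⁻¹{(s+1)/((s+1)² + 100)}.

Using frequency shift: L⁻¹{(s-a)/((s-a)² + b²)} = e^(at)cos(bt). Here a=-1, b=10

Final answer: e^(-t)·cos(10t)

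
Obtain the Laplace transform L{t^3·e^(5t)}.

L{t^n·e^(at)} = n!/(s-a)^(n+1), so L{t^3·e^(5t)} = 6/(s-5)^4

Final answer: 6/(s-5)^4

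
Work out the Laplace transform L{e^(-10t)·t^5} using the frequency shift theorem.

L{e^(at)·t^n} = n!/(s-a)^(n+1), so L{e^(-10t)·t^5} = 120/(s+10)^6

Final answer: 120/(s+10)^6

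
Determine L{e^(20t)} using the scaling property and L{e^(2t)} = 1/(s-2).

Using L{f(at)} = (1/a)F(s/a) with a=10 and f(t) = e^(2t): L{e^(20t)} = (1/10) · 1/((s/10)-2) = (1/10) · 10/(s-20) = 1/(s-20)

Final answer: 1/(s-20)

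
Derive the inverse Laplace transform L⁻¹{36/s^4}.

L⁻¹{n!/s^(n+1)} = t^n with n=3. So L⁻¹{6/s^4} = t^3, and L⁻¹{36/s^4} = (36/6)·t^3 = 6·t^3

Final answer: 6·t^3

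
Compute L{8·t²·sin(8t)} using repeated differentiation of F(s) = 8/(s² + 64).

F(s) = 8/(s² + 64). F'(s) = -16s/(s² + 64)². F''(s) = -16(64 - 3s²)/(s² + 64)³ = (48s² - 1024)/(s² + 64)³. So L{t²·sin(8t)} = (-1)² F''(s) = (48s² - 1024)/(s² + 64)³. Then L{8·t²·sin(8t)} = 8·(48s² - 1024)/(s² + 64)³ = (384s² - 8192)/(s² + 64)³

Final answer: (384s² - 8192)/(s² + 64)³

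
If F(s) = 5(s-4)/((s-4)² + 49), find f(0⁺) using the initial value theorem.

f(0⁺) = lim_{s→∞} sF(s) = lim_{s→∞} 5s(s-4)/((s-4)² + 49) = 5

Final answer: 5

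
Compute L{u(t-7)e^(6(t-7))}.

u(t-a)f(t-a) with f(t)=e^(6t). L{e^(6t)} = 1/(s-6). By time shift: e^(-7s)/(s-6)

Final answer: e^(-7s)/(s-6)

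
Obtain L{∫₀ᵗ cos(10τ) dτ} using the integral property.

L{∫₀ᵗ f(τ)dτ} = F(s)/s with F(s) = s/(s² + 100), so the result is (s/(s² + 100))/s = 1/(s² + 100)

Final answer: 1/(s² + 100)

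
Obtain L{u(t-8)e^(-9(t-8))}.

u(t-a)f(t-a) with f(t)=e^(-9t). L{e^(-9t)} = 1/(s+9). By time shift: e^(-8s)/(s+9)

Final answer: e^(-8s)/(s+9)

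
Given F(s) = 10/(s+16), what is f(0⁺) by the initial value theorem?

f(0⁺) = lim_{s→∞} s·10/(s+16) = lim_{s→∞} 10s/(s+16) = 10

Final answer: 10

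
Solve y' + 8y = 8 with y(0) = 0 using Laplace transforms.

sY + 8Y = 8/s. Y = 8/(s(s+8)). Partial fractions: Y = 1/s - 1/(s+8)

Final answer: y(t) = (1 - e^(-8t))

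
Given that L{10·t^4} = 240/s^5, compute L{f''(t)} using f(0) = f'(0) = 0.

L{f''(t)} = s²F(s) - sf(0) - f'(0) = s²·240/s^5 - 0 - 0 = 240/s^3

Final answer: 240/s^3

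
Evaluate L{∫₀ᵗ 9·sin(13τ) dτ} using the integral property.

L{∫₀ᵗ f(τ)dτ} = F(s)/s with F(s) = 117/(s² + 169), so the result is (117/(s² + 169))/s = 117/(s(s² + 169))

Final answer: 117/(s(s² + 169))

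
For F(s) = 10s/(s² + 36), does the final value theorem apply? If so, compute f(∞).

The final value theorem requires all poles of sF(s) in the left half-plane. sF(s) = 10s²/(s² + 36) has poles at s = ±6i (imaginary axis). Theorem does NOT apply (oscillatory system).

Final answer: Not applicable (oscillatory)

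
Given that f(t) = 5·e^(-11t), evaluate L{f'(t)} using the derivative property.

f(0) = 5, F(s) = 5/(s+11). L{f'(t)} = s·F(s) - f(0) = 5s/(s+11) - 5 = (5s - 5(s+11))/(s+11) = -55/(s+11)

Final answer: -55/(s+11)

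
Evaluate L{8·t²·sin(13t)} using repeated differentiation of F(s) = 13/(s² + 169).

F(s) = 13/(s² + 169). F'(s) = -26s/(s² + 169)². F''(s) = -26(169 - 3s²)/(s² + 169)³ = (78s² - 4394)/(s² + 169)³. So L{t²·sin(13t)} = (-1)² F''(s) = (78s² - 4394)/(s² + 169)³. Then L{8·t²·sin(13t)} = 8·(78s² - 4394)/(s² + 169)³ = (624s² - 35152)/(s² + 169)³

Final answer: (624s² - 35152)/(s² + 169)³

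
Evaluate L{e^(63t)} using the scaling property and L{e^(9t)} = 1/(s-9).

Using L{f(at)} = (1/a)F(s/a) with a=7 and f(t) = e^(9t): L{e^(63t)} = (1/7) · 1/((s/7)-9) = (1/7) · 7/(s-63) = 1/(s-63)

Final answer: 1/(s-63)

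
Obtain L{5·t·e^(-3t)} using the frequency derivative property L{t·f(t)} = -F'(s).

L{e^(-3t)} = 1/(s+3). By frequency derivative: L{t·e^(-3t)} = -d/ds[1/(s+3)] = -(-1)/(s+3)² = 1/(s+3)². Then L{5·t·e^(-3t)} = 5·1/(s+3)² = 5/(s+3)²

Final answer: 5/(s+3)²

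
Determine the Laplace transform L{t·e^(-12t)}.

L{t^n·e^(at)} = n!/(s-a)^(n+1), so L{t·e^(-12t)} = 1/(s+12)^2

Final answer: 1/(s+12)^2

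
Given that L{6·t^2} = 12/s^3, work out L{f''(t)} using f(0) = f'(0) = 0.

L{f''(t)} = s²F(s) - sf(0) - f'(0) = s²·12/s^3 - 0 - 0 = 12/s

Final answer: 12/s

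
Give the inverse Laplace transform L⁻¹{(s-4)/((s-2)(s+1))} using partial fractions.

Using partial fractions, f(t) = (-2e^(2t) + 5e^(-t))/3

Final answer: (-2e^(2t) + 5e^(-t))/3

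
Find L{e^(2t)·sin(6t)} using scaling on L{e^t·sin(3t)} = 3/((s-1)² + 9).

Scaling with a=2: L{e^(2t)·sin(6t)} = (1/2) · 3/((s/2-1)² + 9). Simplifying: 6/((s-2)² + 36)

Final answer: 6/((s-2)² + 36)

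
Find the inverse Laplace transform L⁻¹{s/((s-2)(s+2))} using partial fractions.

Using partial fractions, f(t) = (2e^(2t) + 2e^(-2t))/4

Final answer: (2e^(2t) + 2e^(-2t))/4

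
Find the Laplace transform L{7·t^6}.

L{t^n} = n!/s^(n+1), so L{t^6} = 720/s^7. Then L{7·t^6} = 7·720/s^7 = 5040/s^7

Final answer: 5040/s^7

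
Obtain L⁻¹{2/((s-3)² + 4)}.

Form: b/((s-a)² + b²) → e^(at)sin(bt). With a=3, b=2

Final answer: e^(3t)·sin(2t)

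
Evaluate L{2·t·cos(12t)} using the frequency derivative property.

L{cos(12t)} = s/(s² + 144). Derivative: d/ds[s/(s² + 144)] = [(s² + 144) - s·2s]/(s² + 144)² = (144 - s²)/(s² + 144)². So L{t·cos(12t)} = -F'(s) = (s² - 144)/(s² + 144)². Then L{2·t·cos(12t)} = 2·(s² - 144)/(s² + 144)²

Final answer: 2·(s² - 144)/(s² + 144)²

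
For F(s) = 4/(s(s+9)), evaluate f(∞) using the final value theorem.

f(∞) = lim_{s→0} s·4/(s(s+9)) = lim_{s→0} 4/(s+9) = 4/9 = 4/9

Final answer: 4/9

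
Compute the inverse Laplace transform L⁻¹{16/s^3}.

L⁻¹{n!/s^(n+1)} = t^n with n=2. So L⁻¹{2/s^3} = t^2, and L⁻¹{16/s^3} = (16/2)·t^2 = 8·t^2

Final answer: 8·t^2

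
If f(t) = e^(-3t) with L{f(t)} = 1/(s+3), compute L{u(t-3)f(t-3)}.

Time shift theorem: L{u(t-a)f(t-a)} = e^(-as)F(s). Here a=3, F(s) = 1/(s+3), so L{u(t-3)f(t-3)} = e^(-3s)·1/(s+3)

Final answer: e^(-3s)·1/(s+3)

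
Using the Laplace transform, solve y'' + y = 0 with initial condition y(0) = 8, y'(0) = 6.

L{y''} + 1L{y} = 0. s²Y - 8s - 6 + Y = 0. Y(s² + 1) = 8s + 6. Y = (8s + 6)/(s² + 1). Inverting: y(t) = 8cos(t) + 6sin(t)

Final answer: y(t) = 8cos(t) + 6sin(t)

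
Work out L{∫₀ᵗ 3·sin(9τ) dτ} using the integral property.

L{∫₀ᵗ f(τ)dτ} = F(s)/s with F(s) = 27/(s² + 81), so the result is (27/(s² + 81))/s = 27/(s(s² + 81))

Final answer: 27/(s(s² + 81))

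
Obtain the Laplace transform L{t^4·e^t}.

L{t^n·e^(at)} = n!/(s-a)^(n+1), so L{t^4·e^t} = 24/(s-1)^5

Final answer: 24/(s-1)^5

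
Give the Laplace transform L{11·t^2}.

L{t^n} = n!/s^(n+1), so L{t^2} = 2/s^3. Then L{11·t^2} = 11·2/s^3 = 22/s^3

Final answer: 22/s^3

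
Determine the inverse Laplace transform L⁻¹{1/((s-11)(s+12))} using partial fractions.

Decompose: A/(s-11) + B/(s+12). A = 1/23, B = -1/23. f(t) = (e^(11t) - e^(-12t))/23

Final answer: (e^(11t) - e^(-12t))/23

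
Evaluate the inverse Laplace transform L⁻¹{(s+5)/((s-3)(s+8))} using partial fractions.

Using partial fractions, f(t) = (8e^(3t) + 3e^(-8t))/11

Final answer: (8e^(3t) + 3e^(-8t))/11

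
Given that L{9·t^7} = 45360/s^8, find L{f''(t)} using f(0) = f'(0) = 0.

L{f''(t)} = s²F(s) - sf(0) - f'(0) = s²·45360/s^8 - 0 - 0 = 45360/s^6

Final answer: 45360/s^6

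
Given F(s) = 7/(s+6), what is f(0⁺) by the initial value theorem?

f(0⁺) = lim_{s→∞} s·7/(s+6) = lim_{s→∞} 7s/(s+6) = 7

Final answer: 7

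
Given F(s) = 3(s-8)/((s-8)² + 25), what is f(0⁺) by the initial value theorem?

f(0⁺) = lim_{s→∞} sF(s) = lim_{s→∞} 3s(s-8)/((s-8)² + 25) = 3

Final answer: 3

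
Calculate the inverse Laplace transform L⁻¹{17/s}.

L⁻¹{c/s} = c, so L⁻¹{17/s} = 17

Final answer: 17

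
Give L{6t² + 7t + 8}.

L{6t² + 7t + 8} = 6·2/s³ + 7/s² + 8/s = 12/s³ + 7/s² + 8/s

Final answer: 12/s³ + 7/s² + 8/s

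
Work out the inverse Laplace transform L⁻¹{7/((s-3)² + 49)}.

Using frequency shift, L⁻¹{7/((s-3)² + 49)} = e^(3t)·sin(7t)

Final answer: e^(3t)·sin(7t)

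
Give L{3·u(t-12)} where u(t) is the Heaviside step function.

L{u(t-a)} = e^(-as)/s. Here a=12, so L{u(t-12)} = e^(-12s)/s, and L{3·u(t-12)} = 3·e^(-12s)/s

Final answer: 3·e^(-12s)/s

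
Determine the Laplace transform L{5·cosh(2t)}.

L{cosh(ωt)} = s/(s² - ω²), so L{cosh(2t)} = s/(s² - 4). Then L{5·cosh(2t)} = 5·s/(s² - 4) = 5s/(s² - 4)

Final answer: 5s/(s² - 4)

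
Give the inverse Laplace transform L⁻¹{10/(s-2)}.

L⁻¹{1/(s-a)} = e^(at), so L⁻¹{1/(s-2)} = e^(2t), and L⁻¹{10/(s-2)} = 10·e^(2t)

Final answer: 10·e^(2t)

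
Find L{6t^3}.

L{t^n} = n!/s^(n+1). So L{6t^3} = 6·3!/s^4 = 36/s^4

Final answer: 36/s^4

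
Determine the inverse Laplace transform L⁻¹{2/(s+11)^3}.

L⁻¹{n!/(s-a)^(n+1)} = t^n·e^(at), so L⁻¹{2/(s+11)^3} = t^2·e^(-11t)

Final answer: t^2·e^(-11t)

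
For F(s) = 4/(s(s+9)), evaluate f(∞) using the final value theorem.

f(∞) = lim_{s→0} s·4/(s(s+9)) = lim_{s→0} 4/(s+9) = 4/9 = 4/9

Final answer: 4/9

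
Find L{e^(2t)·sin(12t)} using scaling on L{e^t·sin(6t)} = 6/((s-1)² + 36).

Scaling with a=2: L{e^(2t)·sin(12t)} = (1/2) · 6/((s/2-1)² + 36). Simplifying: 12/((s-2)² + 144)

Final answer: 12/((s-2)² + 144)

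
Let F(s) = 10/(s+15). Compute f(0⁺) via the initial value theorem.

f(0⁺) = lim_{s→∞} s·10/(s+15) = lim_{s→∞} 10s/(s+15) = 10

Final answer: 10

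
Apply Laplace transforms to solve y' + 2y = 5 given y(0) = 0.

sY + 2Y = 5/s. Y = 5/(s(s+2)). Partial fractions: Y = 5/2/s - 5/2/(s+2)

Final answer: y(t) = 5/2(1 - e^(-2t))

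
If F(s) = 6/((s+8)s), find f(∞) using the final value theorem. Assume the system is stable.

f(∞) = lim_{s→0} sF(s) = lim_{s→0} 6/(s+8) = 3/4

Final answer: 3/4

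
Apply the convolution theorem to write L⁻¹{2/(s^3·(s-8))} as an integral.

2/(s^3·(s-8)) = (2/s^3)·(1/(s-8)) = L{t^2}·L{e^(8t)}. So f(t) = t^2*e^(8t) = ∫₀ᵗ τ^2·e^(8(t-τ)) dτ

Final answer: ∫₀ᵗ τ^2·e^(8(t-τ)) dτ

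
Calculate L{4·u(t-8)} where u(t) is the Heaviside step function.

L{u(t-a)} = e^(-as)/s. Here a=8, so L{u(t-8)} = e^(-8s)/s, and L{4·u(t-8)} = 4·e^(-8s)/s

Final answer: 4·e^(-8s)/s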